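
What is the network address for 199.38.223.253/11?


IP:   11000111.00100110.11011111.11111101
Mask: 11111111.11100000.00000000.00000000
AND operation:
Net:  11000111.00100000.00000000.00000000
Network: 199.32.0.0/11


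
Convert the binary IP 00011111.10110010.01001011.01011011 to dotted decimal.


00011111 = 31
10110010 = 178
01001011 = 75
01011011 = 91
IP: 31.178.75.91


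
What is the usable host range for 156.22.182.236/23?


Network: 156.22.182.0
Broadcast: 156.22.183.255
First usable = network + 1
Last usable = broadcast - 1
Range: 156.22.182.1 to 156.22.183.254


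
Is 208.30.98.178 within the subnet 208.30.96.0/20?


Subnet network: 208.30.96.0
Test IP AND mask: 208.30.96.0
Yes, 208.30.98.178 is in 208.30.96.0/20


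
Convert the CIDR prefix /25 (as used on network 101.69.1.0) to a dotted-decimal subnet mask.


/25 means 25 network bits, 7 host bits
Binary: 11111111111111111111111110000000
Mask: 255.255.255.128


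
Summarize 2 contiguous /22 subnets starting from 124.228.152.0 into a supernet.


Original prefix: /22
Number of subnets: 2 = 2^1
New prefix = 22 - 1 = 21
Supernet: 124.228.152.0/21


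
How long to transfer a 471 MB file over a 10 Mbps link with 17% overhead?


Effective throughput = 10 * (1 - 17/100) = 8.3 Mbps
File size in Mb = 471 * 8 = 3768 Mb
Time = 3768 / 8.3
Time = 453.9759 seconds


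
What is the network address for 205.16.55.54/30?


IP:   11001101.00010000.00110111.00110110
Mask: 11111111.11111111.11111111.11111100
AND operation:
Net:  11001101.00010000.00110111.00110100
Network: 205.16.55.52/30


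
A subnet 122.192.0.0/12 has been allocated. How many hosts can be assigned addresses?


Host bits = 32 - 12 = 20
Total addresses = 2^20 = 1048576
Usable = total - 2 (network and broadcast)
Usable hosts: 1048574


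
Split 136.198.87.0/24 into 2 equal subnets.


New prefix = 24 + 1 = 25
Each subnet has 128 addresses
  136.198.87.0/25
  136.198.87.128/25
Subnets: 136.198.87.0/25, 136.198.87.128/25


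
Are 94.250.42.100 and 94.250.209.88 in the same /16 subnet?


Mask: 255.255.0.0
94.250.42.100 AND mask = 94.250.0.0
94.250.209.88 AND mask = 94.250.0.0
Yes, same subnet (94.250.0.0)


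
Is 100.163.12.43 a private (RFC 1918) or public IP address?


RFC 1918 private ranges:
  10.0.0.0/8 (10.0.0.0 - 10.255.255.255)
  172.16.0.0/12 (172.16.0.0 - 172.31.255.255)
  192.168.0.0/16 (192.168.0.0 - 192.168.255.255)
Public (not in any RFC 1918 range)


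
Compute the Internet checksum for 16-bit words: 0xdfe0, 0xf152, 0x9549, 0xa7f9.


Sum all words (with carry folding):
+ 0xdfe0 = 0xdfe0
+ 0xf152 = 0xd133
+ 0x9549 = 0x667d
+ 0xa7f9 = 0x0e77
One's complement: ~0x0e77
Checksum = 0xf188


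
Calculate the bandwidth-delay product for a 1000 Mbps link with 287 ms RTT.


BDP = bandwidth * RTT
= 1000 Mbps * 287 ms
= 1000 * 1e6 * 287 / 1000 bits
= 287000000 bits
= 35875000 bytes
= 35034.1797 KB
BDP = 287000000 bits (35875000 bytes)


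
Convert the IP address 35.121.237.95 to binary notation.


35 = 00100011
121 = 01111001
237 = 11101101
95 = 01011111
Binary: 00100011.01111001.11101101.01011111


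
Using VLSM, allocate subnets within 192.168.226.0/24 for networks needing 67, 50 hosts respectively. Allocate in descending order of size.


67 hosts -> /25 (126 usable): 192.168.226.0/25
50 hosts -> /26 (62 usable): 192.168.226.128/26
Allocation: 192.168.226.0/25 (67 hosts, 126 usable); 192.168.226.128/26 (50 hosts, 62 usable)


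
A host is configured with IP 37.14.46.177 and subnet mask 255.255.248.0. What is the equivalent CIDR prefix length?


Binary: 11111111.11111111.11111000.00000000
Count leading 1s
Prefix: /21


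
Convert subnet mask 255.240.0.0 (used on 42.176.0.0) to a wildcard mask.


Subnet mask: 255.240.0.0
Wildcard = 255.255.255.255 - subnet mask
255 - 255 = 0
255 - 240 = 15
255 - 0 = 255
255 - 0 = 255
Wildcard: 0.15.255.255


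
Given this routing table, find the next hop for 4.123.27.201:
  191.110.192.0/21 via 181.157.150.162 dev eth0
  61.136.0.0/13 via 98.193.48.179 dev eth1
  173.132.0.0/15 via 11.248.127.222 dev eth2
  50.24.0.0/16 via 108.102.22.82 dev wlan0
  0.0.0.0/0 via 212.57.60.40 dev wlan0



Longest prefix match for 4.123.27.201:
  /21 191.110.192.0: no
  /13 61.136.0.0: no
  /15 173.132.0.0: no
  /16 50.24.0.0: no
  /0 0.0.0.0: MATCH
Selected: next-hop 212.57.60.40 via wlan0 (matched /0)


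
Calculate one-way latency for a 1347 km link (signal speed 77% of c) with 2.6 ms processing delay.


Speed = 0.77 * 3e5 km/s = 231000 km/s
Propagation delay = 1347 / 231000 = 0.0058 s = 5.8312 ms
Processing delay = 2.6 ms
Total one-way latency = 8.4312 ms


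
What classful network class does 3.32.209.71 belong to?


First octet: 3
Binary: 00000011
0xxxxxxx -> Class A (1-126)
Class A, default mask 255.0.0.0 (/8)


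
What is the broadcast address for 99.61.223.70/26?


Network: 99.61.223.64/26
Host bits = 6
Set all host bits to 1:
Broadcast: 99.61.223.127


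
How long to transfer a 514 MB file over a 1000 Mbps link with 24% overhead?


Effective throughput = 1000 * (1 - 24/100) = 760 Mbps
File size in Mb = 514 * 8 = 4112 Mb
Time = 4112 / 760
Time = 5.4105 seconds


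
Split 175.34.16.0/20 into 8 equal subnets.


New prefix = 20 + 3 = 23
Each subnet has 512 addresses
  175.34.16.0/23
  175.34.18.0/23
  175.34.20.0/23
  175.34.22.0/23
  175.34.24.0/23
  175.34.26.0/23
  175.34.28.0/23
  175.34.30.0/23
Subnets: 175.34.16.0/23, 175.34.18.0/23, 175.34.20.0/23, 175.34.22.0/23, 175.34.24.0/23, 175.34.26.0/23, 175.34.28.0/23, 175.34.30.0/23


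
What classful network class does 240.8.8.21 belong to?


First octet: 240
Binary: 11110000
1111xxxx -> Class E (240-255)
Class E (reserved), default mask N/A


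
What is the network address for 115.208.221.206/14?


IP:   01110011.11010000.11011101.11001110
Mask: 11111111.11111100.00000000.00000000
AND operation:
Net:  01110011.11010000.00000000.00000000
Network: 115.208.0.0/14


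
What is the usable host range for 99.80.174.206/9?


Network: 99.0.0.0
Broadcast: 99.127.255.255
First usable = network + 1
Last usable = broadcast - 1
Range: 99.0.0.1 to 99.127.255.254


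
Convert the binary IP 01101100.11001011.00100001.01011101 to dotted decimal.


01101100 = 108
11001011 = 203
00100001 = 33
01011101 = 93
IP: 108.203.33.93


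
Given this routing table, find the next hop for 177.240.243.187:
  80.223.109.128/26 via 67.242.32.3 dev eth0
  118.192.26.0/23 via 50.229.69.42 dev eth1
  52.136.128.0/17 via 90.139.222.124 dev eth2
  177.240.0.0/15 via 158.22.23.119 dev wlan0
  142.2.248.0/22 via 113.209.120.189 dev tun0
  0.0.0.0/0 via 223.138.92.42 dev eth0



Longest prefix match for 177.240.243.187:
  /26 80.223.109.128: no
  /23 118.192.26.0: no
  /17 52.136.128.0: no
  /15 177.240.0.0: MATCH
  /22 142.2.248.0: no
  /0 0.0.0.0: MATCH
Selected: next-hop 158.22.23.119 via wlan0 (matched /15)


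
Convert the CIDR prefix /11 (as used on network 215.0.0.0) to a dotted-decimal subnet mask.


/11 means 11 network bits, 21 host bits
Binary: 11111111111000000000000000000000
Mask: 255.224.0.0


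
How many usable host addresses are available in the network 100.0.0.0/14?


Host bits = 32 - 14 = 18
Total addresses = 2^18 = 262144
Usable = total - 2 (network and broadcast)
Usable hosts: 262142


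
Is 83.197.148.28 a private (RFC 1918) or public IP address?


RFC 1918 private ranges:
  10.0.0.0/8 (10.0.0.0 - 10.255.255.255)
  172.16.0.0/12 (172.16.0.0 - 172.31.255.255)
  192.168.0.0/16 (192.168.0.0 - 192.168.255.255)
Public (not in any RFC 1918 range)


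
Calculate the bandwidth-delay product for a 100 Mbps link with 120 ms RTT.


BDP = bandwidth * RTT
= 100 Mbps * 120 ms
= 100 * 1e6 * 120 / 1000 bits
= 12000000 bits
= 1500000 bytes
= 1464.8438 KB
BDP = 12000000 bits (1500000 bytes)


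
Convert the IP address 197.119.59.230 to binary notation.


197 = 11000101
119 = 01110111
59 = 00111011
230 = 11100110
Binary: 11000101.01110111.00111011.11100110


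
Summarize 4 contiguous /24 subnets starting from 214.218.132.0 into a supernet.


Original prefix: /24
Number of subnets: 4 = 2^2
New prefix = 24 - 2 = 22
Supernet: 214.218.132.0/22


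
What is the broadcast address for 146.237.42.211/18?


Network: 146.237.0.0/18
Host bits = 14
Set all host bits to 1:
Broadcast: 146.237.63.255


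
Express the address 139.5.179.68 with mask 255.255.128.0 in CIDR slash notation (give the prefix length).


Binary: 11111111.11111111.10000000.00000000
Count leading 1s
Prefix: /17


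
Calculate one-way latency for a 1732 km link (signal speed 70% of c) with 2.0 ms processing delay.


Speed = 0.7 * 3e5 km/s = 210000 km/s
Propagation delay = 1732 / 210000 = 0.0082 s = 8.2476 ms
Processing delay = 2.0 ms
Total one-way latency = 10.2476 ms


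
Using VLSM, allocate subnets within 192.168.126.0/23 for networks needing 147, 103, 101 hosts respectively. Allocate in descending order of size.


147 hosts -> /24 (254 usable): 192.168.126.0/24
103 hosts -> /25 (126 usable): 192.168.127.0/25
101 hosts -> /25 (126 usable): 192.168.127.128/25
Allocation: 192.168.126.0/24 (147 hosts, 254 usable); 192.168.127.0/25 (103 hosts, 126 usable); 192.168.127.128/25 (101 hosts, 126 usable)


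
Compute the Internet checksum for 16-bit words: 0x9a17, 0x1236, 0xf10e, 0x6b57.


Sum all words (with carry folding):
+ 0x9a17 = 0x9a17
+ 0x1236 = 0xac4d
+ 0xf10e = 0x9d5c
+ 0x6b57 = 0x08b4
One's complement: ~0x08b4
Checksum = 0xf74b


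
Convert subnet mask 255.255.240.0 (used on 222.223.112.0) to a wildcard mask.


Subnet mask: 255.255.240.0
Wildcard = 255.255.255.255 - subnet mask
255 - 255 = 0
255 - 255 = 0
255 - 240 = 15
255 - 0 = 255
Wildcard: 0.0.15.255


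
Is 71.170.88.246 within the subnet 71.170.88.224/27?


Subnet network: 71.170.88.224
Test IP AND mask: 71.170.88.224
Yes, 71.170.88.246 is in 71.170.88.224/27


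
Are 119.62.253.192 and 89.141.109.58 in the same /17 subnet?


Mask: 255.255.128.0
119.62.253.192 AND mask = 119.62.128.0
89.141.109.58 AND mask = 89.141.0.0
No, different subnets (119.62.128.0 vs 89.141.0.0)


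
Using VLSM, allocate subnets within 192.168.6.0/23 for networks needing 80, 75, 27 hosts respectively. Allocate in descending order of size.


80 hosts -> /25 (126 usable): 192.168.6.0/25
75 hosts -> /25 (126 usable): 192.168.6.128/25
27 hosts -> /27 (30 usable): 192.168.7.0/27
Allocation: 192.168.6.0/25 (80 hosts, 126 usable); 192.168.6.128/25 (75 hosts, 126 usable); 192.168.7.0/27 (27 hosts, 30 usable)


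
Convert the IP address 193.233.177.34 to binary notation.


193 = 11000001
233 = 11101001
177 = 10110001
34 = 00100010
Binary: 11000001.11101001.10110001.00100010


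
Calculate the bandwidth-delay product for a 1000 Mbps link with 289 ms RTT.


BDP = bandwidth * RTT
= 1000 Mbps * 289 ms
= 1000 * 1e6 * 289 / 1000 bits
= 289000000 bits
= 36125000 bytes
= 35278.3203 KB
BDP = 289000000 bits (36125000 bytes)


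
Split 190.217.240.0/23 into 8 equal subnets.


New prefix = 23 + 3 = 26
Each subnet has 64 addresses
  190.217.240.0/26
  190.217.240.64/26
  190.217.240.128/26
  190.217.240.192/26
  190.217.241.0/26
  190.217.241.64/26
  190.217.241.128/26
  190.217.241.192/26
Subnets: 190.217.240.0/26, 190.217.240.64/26, 190.217.240.128/26, 190.217.240.192/26, 190.217.241.0/26, 190.217.241.64/26, 190.217.241.128/26, 190.217.241.192/26


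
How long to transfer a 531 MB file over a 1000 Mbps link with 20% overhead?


Effective throughput = 1000 * (1 - 20/100) = 800 Mbps
File size in Mb = 531 * 8 = 4248 Mb
Time = 4248 / 800
Time = 5.31 seconds


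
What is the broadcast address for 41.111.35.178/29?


Network: 41.111.35.176/29
Host bits = 3
Set all host bits to 1:
Broadcast: 41.111.35.183


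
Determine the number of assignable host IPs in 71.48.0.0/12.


Host bits = 32 - 12 = 20
Total addresses = 2^20 = 1048576
Usable = total - 2 (network and broadcast)
Usable hosts: 1048574


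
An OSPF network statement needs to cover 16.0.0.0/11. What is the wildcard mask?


Subnet mask: 255.224.0.0
Wildcard = 255.255.255.255 - subnet mask
255 - 255 = 0
255 - 224 = 31
255 - 0 = 255
255 - 0 = 255
Wildcard: 0.31.255.255


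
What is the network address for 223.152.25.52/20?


IP:   11011111.10011000.00011001.00110100
Mask: 11111111.11111111.11110000.00000000
AND operation:
Net:  11011111.10011000.00010000.00000000
Network: 223.152.16.0/20


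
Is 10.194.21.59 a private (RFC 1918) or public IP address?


RFC 1918 private ranges:
  10.0.0.0/8 (10.0.0.0 - 10.255.255.255)
  172.16.0.0/12 (172.16.0.0 - 172.31.255.255)
  192.168.0.0/16 (192.168.0.0 - 192.168.255.255)
Private (in 10.0.0.0/8)


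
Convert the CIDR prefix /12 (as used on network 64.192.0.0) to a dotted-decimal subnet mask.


/12 means 12 network bits, 20 host bits
Binary: 11111111111100000000000000000000
Mask: 255.240.0.0


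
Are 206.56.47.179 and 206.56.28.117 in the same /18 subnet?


Mask: 255.255.192.0
206.56.47.179 AND mask = 206.56.0.0
206.56.28.117 AND mask = 206.56.0.0
Yes, same subnet (206.56.0.0)


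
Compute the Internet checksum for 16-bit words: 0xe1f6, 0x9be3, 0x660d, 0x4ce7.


Sum all words (with carry folding):
+ 0xe1f6 = 0xe1f6
+ 0x9be3 = 0x7dda
+ 0x660d = 0xe3e7
+ 0x4ce7 = 0x30cf
One's complement: ~0x30cf
Checksum = 0xcf30


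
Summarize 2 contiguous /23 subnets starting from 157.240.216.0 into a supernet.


Original prefix: /23
Number of subnets: 2 = 2^1
New prefix = 23 - 1 = 22
Supernet: 157.240.216.0/22


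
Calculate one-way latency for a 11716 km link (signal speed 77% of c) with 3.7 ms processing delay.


Speed = 0.77 * 3e5 km/s = 231000 km/s
Propagation delay = 11716 / 231000 = 0.0507 s = 50.7186 ms
Processing delay = 3.7 ms
Total one-way latency = 54.4186 ms


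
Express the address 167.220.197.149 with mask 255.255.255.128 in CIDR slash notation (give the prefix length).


Binary: 11111111.11111111.11111111.10000000
Count leading 1s
Prefix: /25


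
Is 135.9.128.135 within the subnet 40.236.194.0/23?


Subnet network: 40.236.194.0
Test IP AND mask: 135.9.128.0
No, 135.9.128.135 is not in 40.236.194.0/23


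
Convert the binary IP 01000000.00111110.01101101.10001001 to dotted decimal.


01000000 = 64
00111110 = 62
01101101 = 109
10001001 = 137
IP: 64.62.109.137


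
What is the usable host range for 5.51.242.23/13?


Network: 5.48.0.0
Broadcast: 5.55.255.255
First usable = network + 1
Last usable = broadcast - 1
Range: 5.48.0.1 to 5.55.255.254


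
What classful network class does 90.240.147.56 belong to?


First octet: 90
Binary: 01011010
0xxxxxxx -> Class A (1-126)
Class A, default mask 255.0.0.0 (/8)


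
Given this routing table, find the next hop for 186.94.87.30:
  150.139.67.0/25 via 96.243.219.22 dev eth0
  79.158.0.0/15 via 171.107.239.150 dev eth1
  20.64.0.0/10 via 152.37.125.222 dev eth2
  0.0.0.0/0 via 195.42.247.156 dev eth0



Longest prefix match for 186.94.87.30:
  /25 150.139.67.0: no
  /15 79.158.0.0: no
  /10 20.64.0.0: no
  /0 0.0.0.0: MATCH
Selected: next-hop 195.42.247.156 via eth0 (matched /0)


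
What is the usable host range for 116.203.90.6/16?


Network: 116.203.0.0
Broadcast: 116.203.255.255
First usable = network + 1
Last usable = broadcast - 1
Range: 116.203.0.1 to 116.203.255.254


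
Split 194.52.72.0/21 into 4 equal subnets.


New prefix = 21 + 2 = 23
Each subnet has 512 addresses
  194.52.72.0/23
  194.52.74.0/23
  194.52.76.0/23
  194.52.78.0/23
Subnets: 194.52.72.0/23, 194.52.74.0/23, 194.52.76.0/23, 194.52.78.0/23


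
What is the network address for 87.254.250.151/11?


IP:   01010111.11111110.11111010.10010111
Mask: 11111111.11100000.00000000.00000000
AND operation:
Net:  01010111.11100000.00000000.00000000
Network: 87.224.0.0/11


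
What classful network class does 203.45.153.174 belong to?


First octet: 203
Binary: 11001011
110xxxxx -> Class C (192-223)
Class C, default mask 255.255.255.0 (/24)


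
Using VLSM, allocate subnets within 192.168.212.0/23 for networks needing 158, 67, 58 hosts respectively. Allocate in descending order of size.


158 hosts -> /24 (254 usable): 192.168.212.0/24
67 hosts -> /25 (126 usable): 192.168.213.0/25
58 hosts -> /26 (62 usable): 192.168.213.128/26
Allocation: 192.168.212.0/24 (158 hosts, 254 usable); 192.168.213.0/25 (67 hosts, 126 usable); 192.168.213.128/26 (58 hosts, 62 usable)


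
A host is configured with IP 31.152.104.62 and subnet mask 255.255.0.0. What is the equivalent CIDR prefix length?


Binary: 11111111.11111111.00000000.00000000
Count leading 1s
Prefix: /16


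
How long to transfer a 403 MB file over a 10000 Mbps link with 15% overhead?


Effective throughput = 10000 * (1 - 15/100) = 8500 Mbps
File size in Mb = 403 * 8 = 3224 Mb
Time = 3224 / 8500
Time = 0.3793 seconds


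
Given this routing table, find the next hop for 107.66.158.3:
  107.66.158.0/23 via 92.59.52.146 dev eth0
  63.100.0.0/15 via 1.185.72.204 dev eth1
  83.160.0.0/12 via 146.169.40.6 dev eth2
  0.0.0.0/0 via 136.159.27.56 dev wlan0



Longest prefix match for 107.66.158.3:
  /23 107.66.158.0: MATCH
  /15 63.100.0.0: no
  /12 83.160.0.0: no
  /0 0.0.0.0: MATCH
Selected: next-hop 92.59.52.146 via eth0 (matched /23)


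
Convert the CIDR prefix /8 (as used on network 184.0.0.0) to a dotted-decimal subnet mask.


/8 means 8 network bits, 24 host bits
Binary: 11111111000000000000000000000000
Mask: 255.0.0.0


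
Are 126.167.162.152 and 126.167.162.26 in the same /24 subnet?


Mask: 255.255.255.0
126.167.162.152 AND mask = 126.167.162.0
126.167.162.26 AND mask = 126.167.162.0
Yes, same subnet (126.167.162.0)


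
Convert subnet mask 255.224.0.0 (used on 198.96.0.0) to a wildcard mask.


Subnet mask: 255.224.0.0
Wildcard = 255.255.255.255 - subnet mask
255 - 255 = 0
255 - 224 = 31
255 - 0 = 255
255 - 0 = 255
Wildcard: 0.31.255.255


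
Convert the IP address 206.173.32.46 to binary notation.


206 = 11001110
173 = 10101101
32 = 00100000
46 = 00101110
Binary: 11001110.10101101.00100000.00101110


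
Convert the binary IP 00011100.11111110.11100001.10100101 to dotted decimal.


00011100 = 28
11111110 = 254
11100001 = 225
10100101 = 165
IP: 28.254.225.165


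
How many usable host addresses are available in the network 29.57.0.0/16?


Host bits = 32 - 16 = 16
Total addresses = 2^16 = 65536
Usable = total - 2 (network and broadcast)
Usable hosts: 65534


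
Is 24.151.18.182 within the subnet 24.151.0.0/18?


Subnet network: 24.151.0.0
Test IP AND mask: 24.151.0.0
Yes, 24.151.18.182 is in 24.151.0.0/18


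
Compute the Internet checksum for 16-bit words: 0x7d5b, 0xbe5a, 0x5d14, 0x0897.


Sum all words (with carry folding):
+ 0x7d5b = 0x7d5b
+ 0xbe5a = 0x3bb6
+ 0x5d14 = 0x98ca
+ 0x0897 = 0xa161
One's complement: ~0xa161
Checksum = 0x5e9e


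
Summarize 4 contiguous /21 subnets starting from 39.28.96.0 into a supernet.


Original prefix: /21
Number of subnets: 4 = 2^2
New prefix = 21 - 2 = 19
Supernet: 39.28.96.0/19


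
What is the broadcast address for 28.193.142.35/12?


Network: 28.192.0.0/12
Host bits = 20
Set all host bits to 1:
Broadcast: 28.207.255.255


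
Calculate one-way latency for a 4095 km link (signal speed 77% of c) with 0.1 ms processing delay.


Speed = 0.77 * 3e5 km/s = 231000 km/s
Propagation delay = 4095 / 231000 = 0.0177 s = 17.7273 ms
Processing delay = 0.1 ms
Total one-way latency = 17.8273 ms


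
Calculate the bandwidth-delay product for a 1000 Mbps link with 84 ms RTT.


BDP = bandwidth * RTT
= 1000 Mbps * 84 ms
= 1000 * 1e6 * 84 / 1000 bits
= 84000000 bits
= 10500000 bytes
= 10253.9062 KB
BDP = 84000000 bits (10500000 bytes)


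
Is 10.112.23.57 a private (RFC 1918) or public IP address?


RFC 1918 private ranges:
  10.0.0.0/8 (10.0.0.0 - 10.255.255.255)
  172.16.0.0/12 (172.16.0.0 - 172.31.255.255)
  192.168.0.0/16 (192.168.0.0 - 192.168.255.255)
Private (in 10.0.0.0/8)


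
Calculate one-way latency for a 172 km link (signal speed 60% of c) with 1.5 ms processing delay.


Speed = 0.6 * 3e5 km/s = 180000 km/s
Propagation delay = 172 / 180000 = 0.001 s = 0.9556 ms
Processing delay = 1.5 ms
Total one-way latency = 2.4556 ms


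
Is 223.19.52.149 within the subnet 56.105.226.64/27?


Subnet network: 56.105.226.64
Test IP AND mask: 223.19.52.128
No, 223.19.52.149 is not in 56.105.226.64/27


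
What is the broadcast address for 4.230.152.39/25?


Network: 4.230.152.0/25
Host bits = 7
Set all host bits to 1:
Broadcast: 4.230.152.127


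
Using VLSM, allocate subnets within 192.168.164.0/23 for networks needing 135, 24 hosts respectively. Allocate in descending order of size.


135 hosts -> /24 (254 usable): 192.168.164.0/24
24 hosts -> /27 (30 usable): 192.168.165.0/27
Allocation: 192.168.164.0/24 (135 hosts, 254 usable); 192.168.165.0/27 (24 hosts, 30 usable)


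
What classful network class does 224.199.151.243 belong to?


First octet: 224
Binary: 11100000
1110xxxx -> Class D (224-239)
Class D (multicast), default mask N/A


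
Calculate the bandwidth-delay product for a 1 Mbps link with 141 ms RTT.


BDP = bandwidth * RTT
= 1 Mbps * 141 ms
= 1 * 1e6 * 141 / 1000 bits
= 141000 bits
= 17625 bytes
= 17.2119 KB
BDP = 141000 bits (17625 bytes)


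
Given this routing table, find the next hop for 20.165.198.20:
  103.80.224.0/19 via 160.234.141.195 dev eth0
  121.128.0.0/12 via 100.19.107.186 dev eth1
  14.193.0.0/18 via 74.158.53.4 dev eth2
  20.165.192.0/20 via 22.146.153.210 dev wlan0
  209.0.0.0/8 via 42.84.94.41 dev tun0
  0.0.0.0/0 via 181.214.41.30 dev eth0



Longest prefix match for 20.165.198.20:
  /19 103.80.224.0: no
  /12 121.128.0.0: no
  /18 14.193.0.0: no
  /20 20.165.192.0: MATCH
  /8 209.0.0.0: no
  /0 0.0.0.0: MATCH
Selected: next-hop 22.146.153.210 via wlan0 (matched /20)


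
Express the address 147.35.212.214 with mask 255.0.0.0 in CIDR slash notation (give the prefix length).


Binary: 11111111.00000000.00000000.00000000
Count leading 1s
Prefix: /8


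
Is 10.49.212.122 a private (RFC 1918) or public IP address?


RFC 1918 private ranges:
  10.0.0.0/8 (10.0.0.0 - 10.255.255.255)
  172.16.0.0/12 (172.16.0.0 - 172.31.255.255)
  192.168.0.0/16 (192.168.0.0 - 192.168.255.255)
Private (in 10.0.0.0/8)


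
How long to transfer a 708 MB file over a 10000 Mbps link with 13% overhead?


Effective throughput = 10000 * (1 - 13/100) = 8700 Mbps
File size in Mb = 708 * 8 = 5664 Mb
Time = 5664 / 8700
Time = 0.651 seconds


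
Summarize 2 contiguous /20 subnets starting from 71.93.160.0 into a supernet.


Original prefix: /20
Number of subnets: 2 = 2^1
New prefix = 20 - 1 = 19
Supernet: 71.93.160.0/19


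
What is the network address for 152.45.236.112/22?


IP:   10011000.00101101.11101100.01110000
Mask: 11111111.11111111.11111100.00000000
AND operation:
Net:  10011000.00101101.11101100.00000000
Network: 152.45.236.0/22


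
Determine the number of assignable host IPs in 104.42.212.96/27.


Host bits = 32 - 27 = 5
Total addresses = 2^5 = 32
Usable = total - 2 (network and broadcast)
Usable hosts: 30


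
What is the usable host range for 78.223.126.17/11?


Network: 78.192.0.0
Broadcast: 78.223.255.255
First usable = network + 1
Last usable = broadcast - 1
Range: 78.192.0.1 to 78.223.255.254


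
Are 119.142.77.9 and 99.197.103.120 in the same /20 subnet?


Mask: 255.255.240.0
119.142.77.9 AND mask = 119.142.64.0
99.197.103.120 AND mask = 99.197.96.0
No, different subnets (119.142.64.0 vs 99.197.96.0)


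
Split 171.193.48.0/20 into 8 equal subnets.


New prefix = 20 + 3 = 23
Each subnet has 512 addresses
  171.193.48.0/23
  171.193.50.0/23
  171.193.52.0/23
  171.193.54.0/23
  171.193.56.0/23
  171.193.58.0/23
  171.193.60.0/23
  171.193.62.0/23
Subnets: 171.193.48.0/23, 171.193.50.0/23, 171.193.52.0/23, 171.193.54.0/23, 171.193.56.0/23, 171.193.58.0/23, 171.193.60.0/23, 171.193.62.0/23


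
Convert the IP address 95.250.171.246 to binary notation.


95 = 01011111
250 = 11111010
171 = 10101011
246 = 11110110
Binary: 01011111.11111010.10101011.11110110


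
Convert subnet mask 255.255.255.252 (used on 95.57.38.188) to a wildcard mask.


Subnet mask: 255.255.255.252
Wildcard = 255.255.255.255 - subnet mask
255 - 255 = 0
255 - 255 = 0
255 - 255 = 0
255 - 252 = 3
Wildcard: 0.0.0.3


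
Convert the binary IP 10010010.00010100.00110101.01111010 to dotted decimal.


10010010 = 146
00010100 = 20
00110101 = 53
01111010 = 122
IP: 146.20.53.122


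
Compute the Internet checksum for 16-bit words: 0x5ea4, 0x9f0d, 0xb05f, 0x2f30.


Sum all words (with carry folding):
+ 0x5ea4 = 0x5ea4
+ 0x9f0d = 0xfdb1
+ 0xb05f = 0xae11
+ 0x2f30 = 0xdd41
One's complement: ~0xdd41
Checksum = 0x22be


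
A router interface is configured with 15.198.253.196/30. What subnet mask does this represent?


/30 means 30 network bits, 2 host bits
Binary: 11111111111111111111111111111100
Mask: 255.255.255.252


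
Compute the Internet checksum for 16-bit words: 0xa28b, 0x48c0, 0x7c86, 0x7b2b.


Sum all words (with carry folding):
+ 0xa28b = 0xa28b
+ 0x48c0 = 0xeb4b
+ 0x7c86 = 0x67d2
+ 0x7b2b = 0xe2fd
One's complement: ~0xe2fd
Checksum = 0x1d02


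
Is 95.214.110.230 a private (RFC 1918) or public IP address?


RFC 1918 private ranges:
  10.0.0.0/8 (10.0.0.0 - 10.255.255.255)
  172.16.0.0/12 (172.16.0.0 - 172.31.255.255)
  192.168.0.0/16 (192.168.0.0 - 192.168.255.255)
Public (not in any RFC 1918 range)


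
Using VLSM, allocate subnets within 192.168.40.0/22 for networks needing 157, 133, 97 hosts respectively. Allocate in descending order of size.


157 hosts -> /24 (254 usable): 192.168.40.0/24
133 hosts -> /24 (254 usable): 192.168.41.0/24
97 hosts -> /25 (126 usable): 192.168.42.0/25
Allocation: 192.168.40.0/24 (157 hosts, 254 usable); 192.168.41.0/24 (133 hosts, 254 usable); 192.168.42.0/25 (97 hosts, 126 usable)


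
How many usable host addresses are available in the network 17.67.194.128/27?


Host bits = 32 - 27 = 5
Total addresses = 2^5 = 32
Usable = total - 2 (network and broadcast)
Usable hosts: 30


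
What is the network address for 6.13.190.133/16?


IP:   00000110.00001101.10111110.10000101
Mask: 11111111.11111111.00000000.00000000
AND operation:
Net:  00000110.00001101.00000000.00000000
Network: 6.13.0.0/16


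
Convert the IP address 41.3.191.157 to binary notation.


41 = 00101001
3 = 00000011
191 = 10111111
157 = 10011101
Binary: 00101001.00000011.10111111.10011101


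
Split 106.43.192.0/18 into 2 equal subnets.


New prefix = 18 + 1 = 19
Each subnet has 8192 addresses
  106.43.192.0/19
  106.43.224.0/19
Subnets: 106.43.192.0/19, 106.43.224.0/19


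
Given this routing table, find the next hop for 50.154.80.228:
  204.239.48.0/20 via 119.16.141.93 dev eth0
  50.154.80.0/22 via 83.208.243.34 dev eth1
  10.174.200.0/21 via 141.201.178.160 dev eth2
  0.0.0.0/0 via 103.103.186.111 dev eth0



Longest prefix match for 50.154.80.228:
  /20 204.239.48.0: no
  /22 50.154.80.0: MATCH
  /21 10.174.200.0: no
  /0 0.0.0.0: MATCH
Selected: next-hop 83.208.243.34 via eth1 (matched /22)


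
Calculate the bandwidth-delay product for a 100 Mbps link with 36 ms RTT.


BDP = bandwidth * RTT
= 100 Mbps * 36 ms
= 100 * 1e6 * 36 / 1000 bits
= 3600000 bits
= 450000 bytes
= 439.4531 KB
BDP = 3600000 bits (450000 bytes)


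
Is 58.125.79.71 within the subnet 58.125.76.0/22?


Subnet network: 58.125.76.0
Test IP AND mask: 58.125.76.0
Yes, 58.125.79.71 is in 58.125.76.0/22


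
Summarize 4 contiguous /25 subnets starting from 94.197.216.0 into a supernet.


Original prefix: /25
Number of subnets: 4 = 2^2
New prefix = 25 - 2 = 23
Supernet: 94.197.216.0/23


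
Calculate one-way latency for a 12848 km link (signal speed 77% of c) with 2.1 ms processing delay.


Speed = 0.77 * 3e5 km/s = 231000 km/s
Propagation delay = 12848 / 231000 = 0.0556 s = 55.619 ms
Processing delay = 2.1 ms
Total one-way latency = 57.719 ms


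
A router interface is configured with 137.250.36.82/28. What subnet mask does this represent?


/28 means 28 network bits, 4 host bits
Binary: 11111111111111111111111111110000
Mask: 255.255.255.240


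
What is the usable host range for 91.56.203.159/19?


Network: 91.56.192.0
Broadcast: 91.56.223.255
First usable = network + 1
Last usable = broadcast - 1
Range: 91.56.192.1 to 91.56.223.254


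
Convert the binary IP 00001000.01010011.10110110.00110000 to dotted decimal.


00001000 = 8
01010011 = 83
10110110 = 182
00110000 = 48
IP: 8.83.182.48


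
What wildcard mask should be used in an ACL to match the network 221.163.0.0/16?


Subnet mask: 255.255.0.0
Wildcard = 255.255.255.255 - subnet mask
255 - 255 = 0
255 - 255 = 0
255 - 0 = 255
255 - 0 = 255
Wildcard: 0.0.255.255


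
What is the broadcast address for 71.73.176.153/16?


Network: 71.73.0.0/16
Host bits = 16
Set all host bits to 1:
Broadcast: 71.73.255.255


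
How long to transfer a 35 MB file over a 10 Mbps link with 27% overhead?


Effective throughput = 10 * (1 - 27/100) = 7.3 Mbps
File size in Mb = 35 * 8 = 280 Mb
Time = 280 / 7.3
Time = 38.3562 seconds


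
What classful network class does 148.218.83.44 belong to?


First octet: 148
Binary: 10010100
10xxxxxx -> Class B (128-191)
Class B, default mask 255.255.0.0 (/16)


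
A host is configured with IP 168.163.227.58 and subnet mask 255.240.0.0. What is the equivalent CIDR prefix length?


Binary: 11111111.11110000.00000000.00000000
Count leading 1s
Prefix: /12


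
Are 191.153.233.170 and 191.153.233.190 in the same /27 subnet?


Mask: 255.255.255.224
191.153.233.170 AND mask = 191.153.233.160
191.153.233.190 AND mask = 191.153.233.160
Yes, same subnet (191.153.233.160)


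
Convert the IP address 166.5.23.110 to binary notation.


166 = 10100110
5 = 00000101
23 = 00010111
110 = 01101110
Binary: 10100110.00000101.00010111.01101110


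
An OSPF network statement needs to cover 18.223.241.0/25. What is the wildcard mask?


Subnet mask: 255.255.255.128
Wildcard = 255.255.255.255 - subnet mask
255 - 255 = 0
255 - 255 = 0
255 - 255 = 0
255 - 128 = 127
Wildcard: 0.0.0.127


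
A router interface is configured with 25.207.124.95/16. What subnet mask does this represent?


/16 means 16 network bits, 16 host bits
Binary: 11111111111111110000000000000000
Mask: 255.255.0.0


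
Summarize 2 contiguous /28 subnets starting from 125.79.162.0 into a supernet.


Original prefix: /28
Number of subnets: 2 = 2^1
New prefix = 28 - 1 = 27
Supernet: 125.79.162.0/27


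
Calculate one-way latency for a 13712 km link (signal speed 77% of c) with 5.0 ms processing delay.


Speed = 0.77 * 3e5 km/s = 231000 km/s
Propagation delay = 13712 / 231000 = 0.0594 s = 59.3593 ms
Processing delay = 5.0 ms
Total one-way latency = 64.3593 ms


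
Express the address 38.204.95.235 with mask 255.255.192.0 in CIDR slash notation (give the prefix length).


Binary: 11111111.11111111.11000000.00000000
Count leading 1s
Prefix: /18


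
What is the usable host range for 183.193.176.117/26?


Network: 183.193.176.64
Broadcast: 183.193.176.127
First usable = network + 1
Last usable = broadcast - 1
Range: 183.193.176.65 to 183.193.176.126


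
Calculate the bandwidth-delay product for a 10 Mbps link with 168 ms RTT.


BDP = bandwidth * RTT
= 10 Mbps * 168 ms
= 10 * 1e6 * 168 / 1000 bits
= 1680000 bits
= 210000 bytes
= 205.0781 KB
BDP = 1680000 bits (210000 bytes)


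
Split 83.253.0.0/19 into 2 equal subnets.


New prefix = 19 + 1 = 20
Each subnet has 4096 addresses
  83.253.0.0/20
  83.253.16.0/20
Subnets: 83.253.0.0/20, 83.253.16.0/20


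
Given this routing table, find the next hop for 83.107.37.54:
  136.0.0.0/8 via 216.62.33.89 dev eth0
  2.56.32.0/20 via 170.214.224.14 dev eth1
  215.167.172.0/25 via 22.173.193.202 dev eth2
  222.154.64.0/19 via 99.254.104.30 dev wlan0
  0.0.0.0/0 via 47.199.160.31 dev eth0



Longest prefix match for 83.107.37.54:
  /8 136.0.0.0: no
  /20 2.56.32.0: no
  /25 215.167.172.0: no
  /19 222.154.64.0: no
  /0 0.0.0.0: MATCH
Selected: next-hop 47.199.160.31 via eth0 (matched /0)


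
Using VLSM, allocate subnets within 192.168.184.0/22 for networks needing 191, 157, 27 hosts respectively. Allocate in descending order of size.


191 hosts -> /24 (254 usable): 192.168.184.0/24
157 hosts -> /24 (254 usable): 192.168.185.0/24
27 hosts -> /27 (30 usable): 192.168.186.0/27
Allocation: 192.168.184.0/24 (191 hosts, 254 usable); 192.168.185.0/24 (157 hosts, 254 usable); 192.168.186.0/27 (27 hosts, 30 usable)


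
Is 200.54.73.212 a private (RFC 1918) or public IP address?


RFC 1918 private ranges:
  10.0.0.0/8 (10.0.0.0 - 10.255.255.255)
  172.16.0.0/12 (172.16.0.0 - 172.31.255.255)
  192.168.0.0/16 (192.168.0.0 - 192.168.255.255)
Public (not in any RFC 1918 range)


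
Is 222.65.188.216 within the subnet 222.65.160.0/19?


Subnet network: 222.65.160.0
Test IP AND mask: 222.65.160.0
Yes, 222.65.188.216 is in 222.65.160.0/19


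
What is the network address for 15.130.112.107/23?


IP:   00001111.10000010.01110000.01101011
Mask: 11111111.11111111.11111110.00000000
AND operation:
Net:  00001111.10000010.01110000.00000000
Network: 15.130.112.0/23


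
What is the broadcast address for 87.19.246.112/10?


Network: 87.0.0.0/10
Host bits = 22
Set all host bits to 1:
Broadcast: 87.63.255.255


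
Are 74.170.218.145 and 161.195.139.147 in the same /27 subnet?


Mask: 255.255.255.224
74.170.218.145 AND mask = 74.170.218.128
161.195.139.147 AND mask = 161.195.139.128
No, different subnets (74.170.218.128 vs 161.195.139.128)


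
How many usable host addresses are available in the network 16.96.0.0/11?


Host bits = 32 - 11 = 21
Total addresses = 2^21 = 2097152
Usable = total - 2 (network and broadcast)
Usable hosts: 2097150


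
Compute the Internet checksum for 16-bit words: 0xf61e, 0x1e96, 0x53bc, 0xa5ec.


Sum all words (with carry folding):
+ 0xf61e = 0xf61e
+ 0x1e96 = 0x14b5
+ 0x53bc = 0x6871
+ 0xa5ec = 0x0e5e
One's complement: ~0x0e5e
Checksum = 0xf1a1


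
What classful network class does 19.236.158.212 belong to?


First octet: 19
Binary: 00010011
0xxxxxxx -> Class A (1-126)
Class A, default mask 255.0.0.0 (/8)


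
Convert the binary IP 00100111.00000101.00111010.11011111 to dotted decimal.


00100111 = 39
00000101 = 5
00111010 = 58
11011111 = 223
IP: 39.5.58.223


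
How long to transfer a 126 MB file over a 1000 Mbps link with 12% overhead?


Effective throughput = 1000 * (1 - 12/100) = 880 Mbps
File size in Mb = 126 * 8 = 1008 Mb
Time = 1008 / 880
Time = 1.1455 seconds


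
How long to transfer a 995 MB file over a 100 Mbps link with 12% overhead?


Effective throughput = 100 * (1 - 12/100) = 88 Mbps
File size in Mb = 995 * 8 = 7960 Mb
Time = 7960 / 88
Time = 90.4545 seconds


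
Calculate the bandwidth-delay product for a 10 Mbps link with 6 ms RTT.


BDP = bandwidth * RTT
= 10 Mbps * 6 ms
= 10 * 1e6 * 6 / 1000 bits
= 60000 bits
= 7500 bytes
= 7.3242 KB
BDP = 60000 bits (7500 bytes)


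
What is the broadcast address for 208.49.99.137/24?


Network: 208.49.99.0/24
Host bits = 8
Set all host bits to 1:
Broadcast: 208.49.99.255


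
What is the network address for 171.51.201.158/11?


IP:   10101011.00110011.11001001.10011110
Mask: 11111111.11100000.00000000.00000000
AND operation:
Net:  10101011.00100000.00000000.00000000
Network: 171.32.0.0/11


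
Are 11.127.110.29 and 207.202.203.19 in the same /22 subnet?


Mask: 255.255.252.0
11.127.110.29 AND mask = 11.127.108.0
207.202.203.19 AND mask = 207.202.200.0
No, different subnets (11.127.108.0 vs 207.202.200.0)


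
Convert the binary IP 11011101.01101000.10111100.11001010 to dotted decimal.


11011101 = 221
01101000 = 104
10111100 = 188
11001010 = 202
IP: 221.104.188.202


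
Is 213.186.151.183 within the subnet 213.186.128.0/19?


Subnet network: 213.186.128.0
Test IP AND mask: 213.186.128.0
Yes, 213.186.151.183 is in 213.186.128.0/19


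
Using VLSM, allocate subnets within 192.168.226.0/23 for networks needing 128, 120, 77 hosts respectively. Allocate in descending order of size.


128 hosts -> /24 (254 usable): 192.168.226.0/24
120 hosts -> /25 (126 usable): 192.168.227.0/25
77 hosts -> /25 (126 usable): 192.168.227.128/25
Allocation: 192.168.226.0/24 (128 hosts, 254 usable); 192.168.227.0/25 (120 hosts, 126 usable); 192.168.227.128/25 (77 hosts, 126 usable)


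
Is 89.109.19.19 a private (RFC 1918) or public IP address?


RFC 1918 private ranges:
  10.0.0.0/8 (10.0.0.0 - 10.255.255.255)
  172.16.0.0/12 (172.16.0.0 - 172.31.255.255)
  192.168.0.0/16 (192.168.0.0 - 192.168.255.255)
Public (not in any RFC 1918 range)


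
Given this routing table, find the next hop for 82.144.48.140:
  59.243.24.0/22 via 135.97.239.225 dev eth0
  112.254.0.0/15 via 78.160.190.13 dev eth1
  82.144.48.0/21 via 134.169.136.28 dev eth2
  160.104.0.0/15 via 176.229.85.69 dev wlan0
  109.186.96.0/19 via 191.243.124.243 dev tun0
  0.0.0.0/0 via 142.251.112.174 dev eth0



Longest prefix match for 82.144.48.140:
  /22 59.243.24.0: no
  /15 112.254.0.0: no
  /21 82.144.48.0: MATCH
  /15 160.104.0.0: no
  /19 109.186.96.0: no
  /0 0.0.0.0: MATCH
Selected: next-hop 134.169.136.28 via eth2 (matched /21)


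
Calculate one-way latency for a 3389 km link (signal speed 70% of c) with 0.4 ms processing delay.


Speed = 0.7 * 3e5 km/s = 210000 km/s
Propagation delay = 3389 / 210000 = 0.0161 s = 16.1381 ms
Processing delay = 0.4 ms
Total one-way latency = 16.5381 ms


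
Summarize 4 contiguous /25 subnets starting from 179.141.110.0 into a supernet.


Original prefix: /25
Number of subnets: 4 = 2^2
New prefix = 25 - 2 = 23
Supernet: 179.141.110.0/23


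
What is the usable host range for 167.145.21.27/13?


Network: 167.144.0.0
Broadcast: 167.151.255.255
First usable = network + 1
Last usable = broadcast - 1
Range: 167.144.0.1 to 167.151.255.254


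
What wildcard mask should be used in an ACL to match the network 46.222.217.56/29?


Subnet mask: 255.255.255.248
Wildcard = 255.255.255.255 - subnet mask
255 - 255 = 0
255 - 255 = 0
255 - 255 = 0
255 - 248 = 7
Wildcard: 0.0.0.7


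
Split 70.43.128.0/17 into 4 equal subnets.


New prefix = 17 + 2 = 19
Each subnet has 8192 addresses
  70.43.128.0/19
  70.43.160.0/19
  70.43.192.0/19
  70.43.224.0/19
Subnets: 70.43.128.0/19, 70.43.160.0/19, 70.43.192.0/19, 70.43.224.0/19


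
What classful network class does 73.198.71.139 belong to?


First octet: 73
Binary: 01001001
0xxxxxxx -> Class A (1-126)
Class A, default mask 255.0.0.0 (/8)


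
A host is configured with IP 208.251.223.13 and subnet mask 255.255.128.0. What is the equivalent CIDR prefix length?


Binary: 11111111.11111111.10000000.00000000
Count leading 1s
Prefix: /17


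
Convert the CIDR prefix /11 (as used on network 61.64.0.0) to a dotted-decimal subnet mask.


/11 means 11 network bits, 21 host bits
Binary: 11111111111000000000000000000000
Mask: 255.224.0.0


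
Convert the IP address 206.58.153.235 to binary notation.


206 = 11001110
58 = 00111010
153 = 10011001
235 = 11101011
Binary: 11001110.00111010.10011001.11101011


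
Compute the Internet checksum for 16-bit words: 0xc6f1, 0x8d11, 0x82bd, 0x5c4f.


Sum all words (with carry folding):
+ 0xc6f1 = 0xc6f1
+ 0x8d11 = 0x5403
+ 0x82bd = 0xd6c0
+ 0x5c4f = 0x3310
One's complement: ~0x3310
Checksum = 0xccef


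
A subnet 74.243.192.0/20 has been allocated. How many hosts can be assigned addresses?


Host bits = 32 - 20 = 12
Total addresses = 2^12 = 4096
Usable = total - 2 (network and broadcast)
Usable hosts: 4094
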